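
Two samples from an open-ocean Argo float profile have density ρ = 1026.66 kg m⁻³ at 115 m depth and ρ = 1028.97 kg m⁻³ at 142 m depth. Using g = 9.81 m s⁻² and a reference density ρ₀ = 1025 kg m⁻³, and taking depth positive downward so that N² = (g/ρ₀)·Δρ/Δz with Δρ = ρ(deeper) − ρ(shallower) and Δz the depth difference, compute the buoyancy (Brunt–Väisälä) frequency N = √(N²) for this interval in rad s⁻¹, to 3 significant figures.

0.0286 rad s⁻¹

Δρ = 1028.97 − 1026.66 = 2.31 kg m⁻³ over Δz = 142 − 115 = 27 m.
N² = (9.81/1025) × (2.31/27) = 8.1883 × 10⁻⁴ s⁻².
N = √(8.1883 × 10⁻⁴) = 0.028615 rad s⁻¹ ≈ 0.0286 rad s⁻¹.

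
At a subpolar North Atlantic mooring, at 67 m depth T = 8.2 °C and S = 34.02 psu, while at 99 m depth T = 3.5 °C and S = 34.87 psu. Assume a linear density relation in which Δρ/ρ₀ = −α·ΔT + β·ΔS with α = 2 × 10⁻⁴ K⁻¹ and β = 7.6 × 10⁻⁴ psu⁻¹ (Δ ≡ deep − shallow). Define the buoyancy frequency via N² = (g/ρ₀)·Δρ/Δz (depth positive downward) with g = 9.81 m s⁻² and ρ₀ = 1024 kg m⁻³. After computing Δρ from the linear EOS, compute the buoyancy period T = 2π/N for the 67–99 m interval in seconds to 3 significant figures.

ΔT = -4.7 K, ΔS = +0.85 psu (deep − shallow).
Δρ/ρ₀ = −αΔT + βΔS = 9.40 × 10⁻⁴ + 6.46 × 10⁻⁴ = 1.586 × 10⁻³, so Δρ ≈ 1.624 kg m⁻³.
N² = (g/ρ₀)·Δρ/Δz = g·(Δρ/ρ₀)/Δz = 9.81 × 1.586 × 10⁻³ / 32 = 4.8621 × 10⁻⁴ s⁻².
N = √(4.8621 × 10⁻⁴) = 0.022050 rad s⁻¹ → T = 2π/N = 284.95 s ≈ 285 s.

285 s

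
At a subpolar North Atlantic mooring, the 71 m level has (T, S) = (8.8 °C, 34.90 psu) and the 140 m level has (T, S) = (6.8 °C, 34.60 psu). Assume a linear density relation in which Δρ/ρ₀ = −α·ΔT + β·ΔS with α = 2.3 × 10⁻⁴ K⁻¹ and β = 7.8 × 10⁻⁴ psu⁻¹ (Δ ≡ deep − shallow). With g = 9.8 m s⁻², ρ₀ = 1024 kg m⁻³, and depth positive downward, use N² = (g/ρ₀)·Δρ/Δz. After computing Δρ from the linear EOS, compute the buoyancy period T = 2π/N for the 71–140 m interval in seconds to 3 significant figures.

1.11 × 10³ s

ΔT = -2.0 K, ΔS = -0.30 psu (deep − shallow).
Δρ/ρ₀ = −αΔT + βΔS = 4.60 × 10⁻⁴ − 2.34 × 10⁻⁴ = 2.26 × 10⁻⁴, so Δρ ≈ 0.2314 kg m⁻³.
N² = (g/ρ₀)·Δρ/Δz = g·(Δρ/ρ₀)/Δz = 9.8 × 2.26 × 10⁻⁴ / 69 = 3.2099 × 10⁻⁵ s⁻².
N = √(3.2099 × 10⁻⁵) = 5.6656 × 10⁻³ rad s⁻¹ → T = 2π/N = 1.1090 × 10³ s ≈ 1.11 × 10³ s.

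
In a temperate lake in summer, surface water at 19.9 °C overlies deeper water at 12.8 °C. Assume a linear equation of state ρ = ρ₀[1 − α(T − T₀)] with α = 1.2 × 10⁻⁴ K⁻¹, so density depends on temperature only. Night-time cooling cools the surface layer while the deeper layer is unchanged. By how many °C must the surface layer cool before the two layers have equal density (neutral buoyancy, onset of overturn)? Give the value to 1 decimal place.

With temperature the only control, equal density requires T_surf′ = T_deep.
T_surf′ = 12.8 °C.
Cooling required: 19.9 − 12.8 = 7.1 °C.

7.1 °C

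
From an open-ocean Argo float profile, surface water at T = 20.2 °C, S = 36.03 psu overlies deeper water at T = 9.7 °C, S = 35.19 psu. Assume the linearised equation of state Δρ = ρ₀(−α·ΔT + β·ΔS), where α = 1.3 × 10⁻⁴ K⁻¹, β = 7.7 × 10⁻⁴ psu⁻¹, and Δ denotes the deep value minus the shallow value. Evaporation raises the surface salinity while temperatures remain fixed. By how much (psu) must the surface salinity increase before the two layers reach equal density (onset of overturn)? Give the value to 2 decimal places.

0.93 psu

Neutral buoyancy requires −α(T_deep − T_surf) + β(S_deep − S_surf′) = 0.
S_surf′ = S_deep − (α/β)·ΔT = 35.19 − (1.3 × 10⁻⁴/7.7 × 10⁻⁴)·(-10.5) = 36.9627 psu.
Increase required: 36.9627 − 36.03 = 0.9327 psu.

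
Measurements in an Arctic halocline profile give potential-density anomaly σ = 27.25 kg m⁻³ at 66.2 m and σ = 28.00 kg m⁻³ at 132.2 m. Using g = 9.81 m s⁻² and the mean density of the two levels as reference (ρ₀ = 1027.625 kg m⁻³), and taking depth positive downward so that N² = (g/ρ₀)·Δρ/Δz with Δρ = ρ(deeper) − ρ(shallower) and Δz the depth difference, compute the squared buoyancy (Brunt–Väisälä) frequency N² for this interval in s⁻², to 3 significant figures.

Δρ = 1028.00 − 1027.25 = 0.75 kg m⁻³ over Δz = 132.2 − 66.2 = 66 m.
N² = (9.81/1027.625) × (0.75/66) = 1.0848 × 10⁻⁴ s⁻² ≈ 1.08 × 10⁻⁴ s⁻².

1.08 × 10⁻⁴ s⁻²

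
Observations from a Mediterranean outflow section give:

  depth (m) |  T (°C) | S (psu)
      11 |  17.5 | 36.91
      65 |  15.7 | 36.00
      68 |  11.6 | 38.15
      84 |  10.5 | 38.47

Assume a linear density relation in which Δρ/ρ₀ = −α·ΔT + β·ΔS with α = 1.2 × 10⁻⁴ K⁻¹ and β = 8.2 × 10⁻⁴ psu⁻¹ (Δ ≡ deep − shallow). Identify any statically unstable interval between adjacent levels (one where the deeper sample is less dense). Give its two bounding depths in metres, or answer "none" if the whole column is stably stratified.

11–65 m

Evaluate Δρ/ρ₀ = −αΔT + βΔS across each adjacent pair:
  11–65 m: −αΔT+βΔS = −(1.2 × 10⁻⁴)(-1.8)+(8.2 × 10⁻⁴)(-0.91) = -5.3 × 10⁻⁴ → UNSTABLE
  65–68 m: −αΔT+βΔS = −(1.2 × 10⁻⁴)(-4.1)+(8.2 × 10⁻⁴)(+2.15) = 2.3 × 10⁻³ → stable
  68–84 m: −αΔT+βΔS = −(1.2 × 10⁻⁴)(-1.1)+(8.2 × 10⁻⁴)(+0.32) = 3.9 × 10⁻⁴ → stable
The 11–65 m interval has Δρ < 0: lighter water underlies denser water.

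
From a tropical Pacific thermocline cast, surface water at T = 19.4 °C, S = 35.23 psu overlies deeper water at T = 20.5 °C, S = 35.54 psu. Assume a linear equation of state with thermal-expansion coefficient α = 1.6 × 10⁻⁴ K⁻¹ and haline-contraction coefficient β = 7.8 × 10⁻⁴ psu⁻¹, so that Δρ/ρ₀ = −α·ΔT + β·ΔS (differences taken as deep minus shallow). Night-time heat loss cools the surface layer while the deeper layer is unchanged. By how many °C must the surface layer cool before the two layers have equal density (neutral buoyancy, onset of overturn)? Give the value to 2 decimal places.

Neutral buoyancy requires Δρ = 0, i.e. −α(T_deep − T_surf′) + β(S_deep − S_surf) = 0.
T_surf′ = T_deep − (β/α)·ΔS = 20.5 − (7.8 × 10⁻⁴/1.6 × 10⁻⁴)·(+0.31) = 18.9887 °C.
Cooling required: 19.4 − (18.9887) = 0.4113 °C.

0.41 °C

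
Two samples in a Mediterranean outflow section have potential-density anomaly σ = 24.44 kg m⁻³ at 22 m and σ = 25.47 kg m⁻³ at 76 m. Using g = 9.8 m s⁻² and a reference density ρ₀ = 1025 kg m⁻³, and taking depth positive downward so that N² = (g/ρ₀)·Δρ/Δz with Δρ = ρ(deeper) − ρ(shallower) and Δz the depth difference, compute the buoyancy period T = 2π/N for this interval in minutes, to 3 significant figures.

7.75 min

Δρ = 1025.47 − 1024.44 = 1.03 kg m⁻³ over Δz = 76 − 22 = 54 m.
N² = (9.8/1025) × (1.03/54) = 1.8237 × 10⁻⁴ s⁻².
N = √(1.8237 × 10⁻⁴) = 0.013504 rad s⁻¹, so T = 2π/N = 465.28 s = 7.7547 min ≈ 7.75 min.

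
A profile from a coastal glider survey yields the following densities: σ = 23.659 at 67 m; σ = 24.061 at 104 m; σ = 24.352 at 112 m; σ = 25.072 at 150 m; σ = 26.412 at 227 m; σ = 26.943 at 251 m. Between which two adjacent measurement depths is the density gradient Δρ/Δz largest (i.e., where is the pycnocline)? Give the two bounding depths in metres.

Compute the density gradient over each adjacent pair:
  67–104 m: Δρ/Δz = 0.402/37 = 0.011 kg m⁻⁴
  104–112 m: Δρ/Δz = 0.291/8 = 0.036 kg m⁻⁴
  112–150 m: Δρ/Δz = 0.720/38 = 0.019 kg m⁻⁴
  150–227 m: Δρ/Δz = 1.340/77 = 0.017 kg m⁻⁴
  227–251 m: Δρ/Δz = 0.531/24 = 0.022 kg m⁻⁴
The largest gradient is in the 104–112 m interval — the pycnocline.

104–112 m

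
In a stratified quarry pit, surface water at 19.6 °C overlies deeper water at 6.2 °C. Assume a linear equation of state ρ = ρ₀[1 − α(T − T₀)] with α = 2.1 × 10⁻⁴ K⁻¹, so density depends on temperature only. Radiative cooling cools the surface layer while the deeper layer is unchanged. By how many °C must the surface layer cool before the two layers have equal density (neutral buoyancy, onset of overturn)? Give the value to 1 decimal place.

With temperature the only control, equal density requires T_surf′ = T_deep.
T_surf′ = 6.2 °C.
Cooling required: 19.6 − 6.2 = 13.4 °C.

13.4 °C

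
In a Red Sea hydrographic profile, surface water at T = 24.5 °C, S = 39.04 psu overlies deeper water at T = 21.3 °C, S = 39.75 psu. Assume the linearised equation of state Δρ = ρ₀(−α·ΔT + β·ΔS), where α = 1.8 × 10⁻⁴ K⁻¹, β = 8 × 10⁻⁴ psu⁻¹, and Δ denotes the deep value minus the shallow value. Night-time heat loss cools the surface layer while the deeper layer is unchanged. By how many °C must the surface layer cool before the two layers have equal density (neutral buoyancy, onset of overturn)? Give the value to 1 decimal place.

6.4 °C

Neutral buoyancy requires Δρ = 0, i.e. −α(T_deep − T_surf′) + β(S_deep − S_surf) = 0.
T_surf′ = T_deep − (β/α)·ΔS = 21.3 − (8 × 10⁻⁴/1.8 × 10⁻⁴)·(+0.71) = 18.144 °C.
Cooling required: 24.5 − (18.144) = 6.356 °C.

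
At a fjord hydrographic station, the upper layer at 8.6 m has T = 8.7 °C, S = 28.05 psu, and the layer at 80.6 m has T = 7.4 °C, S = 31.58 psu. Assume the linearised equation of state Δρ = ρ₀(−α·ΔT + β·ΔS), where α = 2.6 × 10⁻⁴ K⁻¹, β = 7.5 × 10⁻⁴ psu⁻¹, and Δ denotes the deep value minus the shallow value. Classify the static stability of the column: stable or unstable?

stable

ΔT = 7.4 − 8.7 = -1.3 K and ΔS = 31.58 − 28.05 = +3.53 psu (deep − shallow).
−αΔT = 3.38 × 10⁻⁴; βΔS = 2.6475 × 10⁻³; sum Δρ/ρ₀ = 2.9855 × 10⁻³.
Δρ/ρ₀ > 0, so Δρ > 0: deeper water is denser → statically stable.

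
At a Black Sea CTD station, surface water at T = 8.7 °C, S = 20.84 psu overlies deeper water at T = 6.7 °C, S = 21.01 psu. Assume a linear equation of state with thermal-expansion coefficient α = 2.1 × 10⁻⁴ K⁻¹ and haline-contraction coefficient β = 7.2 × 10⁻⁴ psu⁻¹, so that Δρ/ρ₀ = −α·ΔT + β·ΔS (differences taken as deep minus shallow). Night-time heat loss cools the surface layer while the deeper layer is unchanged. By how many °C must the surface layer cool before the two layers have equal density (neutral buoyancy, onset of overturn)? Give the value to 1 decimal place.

Neutral buoyancy requires Δρ = 0, i.e. −α(T_deep − T_surf′) + β(S_deep − S_surf) = 0.
T_surf′ = T_deep − (β/α)·ΔS = 6.7 − (7.2 × 10⁻⁴/2.1 × 10⁻⁴)·(+0.17) = 6.117 °C.
Cooling required: 8.7 − (6.117) = 2.583 °C.

2.6 °C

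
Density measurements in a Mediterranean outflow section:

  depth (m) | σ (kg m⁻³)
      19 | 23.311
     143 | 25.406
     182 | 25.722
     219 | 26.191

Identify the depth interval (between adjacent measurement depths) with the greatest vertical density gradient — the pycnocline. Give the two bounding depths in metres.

19–143 m

Compute the density gradient over each adjacent pair:
  19–143 m: Δρ/Δz = 2.095/124 = 0.017 kg m⁻⁴
  143–182 m: Δρ/Δz = 0.316/39 = 8.1 × 10⁻³ kg m⁻⁴
  182–219 m: Δρ/Δz = 0.469/37 = 0.013 kg m⁻⁴
The largest gradient is in the 19–143 m interval — the pycnocline.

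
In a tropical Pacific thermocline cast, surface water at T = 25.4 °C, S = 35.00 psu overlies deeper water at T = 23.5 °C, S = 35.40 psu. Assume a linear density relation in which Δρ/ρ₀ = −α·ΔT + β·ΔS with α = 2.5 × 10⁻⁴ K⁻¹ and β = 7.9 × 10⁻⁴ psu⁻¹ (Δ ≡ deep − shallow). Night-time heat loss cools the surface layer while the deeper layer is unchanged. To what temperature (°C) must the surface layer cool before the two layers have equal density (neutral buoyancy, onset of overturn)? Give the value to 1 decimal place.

22.2 °C

Neutral buoyancy requires Δρ = 0, i.e. −α(T_deep − T_surf′) + β(S_deep − S_surf) = 0.
T_surf′ = T_deep − (β/α)·ΔS = 23.5 − (7.9 × 10⁻⁴/2.5 × 10⁻⁴)·(+0.40) = 22.236 °C.
Cooling required: 25.4 − (22.236) = 3.164 °C.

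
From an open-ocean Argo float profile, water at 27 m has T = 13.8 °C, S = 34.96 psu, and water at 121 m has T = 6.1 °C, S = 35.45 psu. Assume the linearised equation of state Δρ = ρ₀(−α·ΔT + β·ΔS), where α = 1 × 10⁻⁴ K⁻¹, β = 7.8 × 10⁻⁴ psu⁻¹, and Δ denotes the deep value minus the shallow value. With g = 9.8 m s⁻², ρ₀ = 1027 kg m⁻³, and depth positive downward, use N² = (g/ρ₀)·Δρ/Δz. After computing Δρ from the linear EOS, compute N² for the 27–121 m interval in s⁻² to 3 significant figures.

1.20 × 10⁻⁴ s⁻²

ΔT = -7.7 K, ΔS = +0.49 psu (deep − shallow).
Δρ/ρ₀ = −αΔT + βΔS = 7.70 × 10⁻⁴ + 3.822 × 10⁻⁴ = 1.1522 × 10⁻³, so Δρ ≈ 1.183 kg m⁻³.
N² = (g/ρ₀)·Δρ/Δz = g·(Δρ/ρ₀)/Δz = 9.8 × 1.1522 × 10⁻³ / 94 = 1.2012 × 10⁻⁴ s⁻² ≈ 1.20 × 10⁻⁴ s⁻².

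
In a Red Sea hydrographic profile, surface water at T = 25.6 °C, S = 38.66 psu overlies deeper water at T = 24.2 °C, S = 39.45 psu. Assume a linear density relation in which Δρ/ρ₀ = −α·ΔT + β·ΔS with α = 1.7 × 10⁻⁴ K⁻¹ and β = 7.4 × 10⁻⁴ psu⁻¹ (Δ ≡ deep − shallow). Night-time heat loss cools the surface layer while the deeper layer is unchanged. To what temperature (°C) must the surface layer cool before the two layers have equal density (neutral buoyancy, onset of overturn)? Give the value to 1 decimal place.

20.8 °C

Neutral buoyancy requires Δρ = 0, i.e. −α(T_deep − T_surf′) + β(S_deep − S_surf) = 0.
T_surf′ = T_deep − (β/α)·ΔS = 24.2 − (7.4 × 10⁻⁴/1.7 × 10⁻⁴)·(+0.79) = 20.761 °C.
Cooling required: 25.6 − (20.761) = 4.839 °C.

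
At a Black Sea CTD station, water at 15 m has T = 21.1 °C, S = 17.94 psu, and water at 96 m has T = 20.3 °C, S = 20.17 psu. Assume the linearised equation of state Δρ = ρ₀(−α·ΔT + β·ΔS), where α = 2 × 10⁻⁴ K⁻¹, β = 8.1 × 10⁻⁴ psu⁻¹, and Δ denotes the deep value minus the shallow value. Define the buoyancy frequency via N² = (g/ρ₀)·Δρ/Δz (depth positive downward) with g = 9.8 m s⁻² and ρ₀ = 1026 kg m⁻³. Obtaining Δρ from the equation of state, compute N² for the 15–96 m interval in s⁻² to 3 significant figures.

ΔT = -0.8 K, ΔS = +2.23 psu (deep − shallow).
Δρ/ρ₀ = −αΔT + βΔS = 1.60 × 10⁻⁴ + 1.8063 × 10⁻³ = 1.9663 × 10⁻³, so Δρ ≈ 2.017 kg m⁻³.
N² = (g/ρ₀)·Δρ/Δz = g·(Δρ/ρ₀)/Δz = 9.8 × 1.9663 × 10⁻³ / 81 = 2.3790 × 10⁻⁴ s⁻² ≈ 2.38 × 10⁻⁴ s⁻².

2.38 × 10⁻⁴ s⁻²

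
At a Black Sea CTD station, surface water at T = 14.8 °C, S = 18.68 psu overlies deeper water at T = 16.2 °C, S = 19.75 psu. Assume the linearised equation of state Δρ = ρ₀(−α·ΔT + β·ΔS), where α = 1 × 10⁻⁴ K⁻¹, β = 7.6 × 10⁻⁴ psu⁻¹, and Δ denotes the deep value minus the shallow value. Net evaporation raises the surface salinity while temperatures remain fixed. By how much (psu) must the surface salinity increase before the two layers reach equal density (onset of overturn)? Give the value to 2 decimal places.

Neutral buoyancy requires −α(T_deep − T_surf) + β(S_deep − S_surf′) = 0.
S_surf′ = S_deep − (α/β)·ΔT = 19.75 − (1 × 10⁻⁴/7.6 × 10⁻⁴)·(+1.4) = 19.5658 psu.
Increase required: 19.5658 − 18.68 = 0.8858 psu.

0.89 psu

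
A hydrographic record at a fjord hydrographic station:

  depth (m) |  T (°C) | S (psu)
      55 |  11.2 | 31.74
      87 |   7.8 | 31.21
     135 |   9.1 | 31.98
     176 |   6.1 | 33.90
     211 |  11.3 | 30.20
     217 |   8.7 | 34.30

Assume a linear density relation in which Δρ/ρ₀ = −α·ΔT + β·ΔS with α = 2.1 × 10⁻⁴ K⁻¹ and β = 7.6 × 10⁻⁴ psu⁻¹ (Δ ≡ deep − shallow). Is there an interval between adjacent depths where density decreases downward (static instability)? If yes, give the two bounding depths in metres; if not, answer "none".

Evaluate Δρ/ρ₀ = −αΔT + βΔS across each adjacent pair:
  55–87 m: −αΔT+βΔS = −(2.1 × 10⁻⁴)(-3.4)+(7.6 × 10⁻⁴)(-0.53) = 3.1 × 10⁻⁴ → stable
  87–135 m: −αΔT+βΔS = −(2.1 × 10⁻⁴)(+1.3)+(7.6 × 10⁻⁴)(+0.77) = 3.1 × 10⁻⁴ → stable
  135–176 m: −αΔT+βΔS = −(2.1 × 10⁻⁴)(-3.0)+(7.6 × 10⁻⁴)(+1.92) = 2.1 × 10⁻³ → stable
  176–211 m: −αΔT+βΔS = −(2.1 × 10⁻⁴)(+5.2)+(7.6 × 10⁻⁴)(-3.70) = -3.9 × 10⁻³ → UNSTABLE
  211–217 m: −αΔT+βΔS = −(2.1 × 10⁻⁴)(-2.6)+(7.6 × 10⁻⁴)(+4.10) = 3.7 × 10⁻³ → stable
The 176–211 m interval has Δρ < 0: lighter water underlies denser water.

176–211 m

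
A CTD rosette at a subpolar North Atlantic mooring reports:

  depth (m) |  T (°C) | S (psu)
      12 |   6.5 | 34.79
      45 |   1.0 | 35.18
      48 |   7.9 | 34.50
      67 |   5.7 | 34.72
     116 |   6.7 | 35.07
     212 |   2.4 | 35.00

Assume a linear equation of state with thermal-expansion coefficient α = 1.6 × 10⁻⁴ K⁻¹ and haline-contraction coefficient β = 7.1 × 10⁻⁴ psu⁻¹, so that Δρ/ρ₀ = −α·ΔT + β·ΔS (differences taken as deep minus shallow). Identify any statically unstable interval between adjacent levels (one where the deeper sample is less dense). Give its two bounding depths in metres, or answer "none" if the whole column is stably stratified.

Evaluate Δρ/ρ₀ = −αΔT + βΔS across each adjacent pair:
  12–45 m: −αΔT+βΔS = −(1.6 × 10⁻⁴)(-5.5)+(7.1 × 10⁻⁴)(+0.39) = 1.2 × 10⁻³ → stable
  45–48 m: −αΔT+βΔS = −(1.6 × 10⁻⁴)(+6.9)+(7.1 × 10⁻⁴)(-0.68) = -1.6 × 10⁻³ → UNSTABLE
  48–67 m: −αΔT+βΔS = −(1.6 × 10⁻⁴)(-2.2)+(7.1 × 10⁻⁴)(+0.22) = 5.1 × 10⁻⁴ → stable
  67–116 m: −αΔT+βΔS = −(1.6 × 10⁻⁴)(+1.0)+(7.1 × 10⁻⁴)(+0.35) = 8.8 × 10⁻⁵ → stable
  116–212 m: −αΔT+βΔS = −(1.6 × 10⁻⁴)(-4.3)+(7.1 × 10⁻⁴)(-0.07) = 6.4 × 10⁻⁴ → stable
The 45–48 m interval has Δρ < 0: lighter water underlies denser water.

45–48 m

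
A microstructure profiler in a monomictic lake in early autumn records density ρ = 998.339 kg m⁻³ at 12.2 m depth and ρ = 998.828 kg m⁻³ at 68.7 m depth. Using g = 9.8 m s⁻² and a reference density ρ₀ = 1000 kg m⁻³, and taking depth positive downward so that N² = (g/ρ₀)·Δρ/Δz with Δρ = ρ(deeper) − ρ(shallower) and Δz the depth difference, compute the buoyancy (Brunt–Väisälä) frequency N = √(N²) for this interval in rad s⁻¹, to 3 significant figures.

Δρ = 998.828 − 998.339 = 0.489 kg m⁻³ over Δz = 68.7 − 12.2 = 56.5 m.
N² = (9.8/1000) × (0.489/56.5) = 8.4818 × 10⁻⁵ s⁻².
N = √(8.4818 × 10⁻⁵) = 9.2097 × 10⁻³ rad s⁻¹ ≈ 9.21 × 10⁻³ rad s⁻¹.

9.21 × 10⁻³ rad s⁻¹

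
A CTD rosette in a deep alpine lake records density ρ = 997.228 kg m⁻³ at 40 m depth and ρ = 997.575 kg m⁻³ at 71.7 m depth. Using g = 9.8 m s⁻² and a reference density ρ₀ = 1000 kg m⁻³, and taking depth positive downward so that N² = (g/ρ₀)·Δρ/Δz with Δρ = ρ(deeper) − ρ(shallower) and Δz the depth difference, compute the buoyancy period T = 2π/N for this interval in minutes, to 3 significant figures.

Δρ = 997.575 − 997.228 = 0.347 kg m⁻³ over Δz = 71.7 − 40 = 31.7 m.
N² = (9.8/1000) × (0.347/31.7) = 1.0727 × 10⁻⁴ s⁻².
N = √(1.0727 × 10⁻⁴) = 0.010357 rad s⁻¹, so T = 2π/N = 606.66 s = 10.111 min ≈ 10.1 min.

10.1 min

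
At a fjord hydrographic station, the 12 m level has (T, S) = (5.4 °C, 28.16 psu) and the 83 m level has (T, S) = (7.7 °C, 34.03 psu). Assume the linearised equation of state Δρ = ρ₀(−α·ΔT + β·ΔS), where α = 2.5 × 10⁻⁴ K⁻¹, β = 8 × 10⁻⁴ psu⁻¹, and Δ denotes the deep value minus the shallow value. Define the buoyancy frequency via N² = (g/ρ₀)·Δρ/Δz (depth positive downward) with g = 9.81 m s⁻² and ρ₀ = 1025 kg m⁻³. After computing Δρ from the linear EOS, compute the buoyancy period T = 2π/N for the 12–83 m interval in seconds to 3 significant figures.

ΔT = +2.3 K, ΔS = +5.87 psu (deep − shallow).
Δρ/ρ₀ = −αΔT + βΔS = -5.75 × 10⁻⁴ + 4.696 × 10⁻³ = 4.121 × 10⁻³, so Δρ ≈ 4.224 kg m⁻³.
N² = (g/ρ₀)·Δρ/Δz = g·(Δρ/ρ₀)/Δz = 9.81 × 4.121 × 10⁻³ / 71 = 5.6939 × 10⁻⁴ s⁻².
N = √(5.6939 × 10⁻⁴) = 0.023862 rad s⁻¹ → T = 2π/N = 263.31 s ≈ 263 s.

263 s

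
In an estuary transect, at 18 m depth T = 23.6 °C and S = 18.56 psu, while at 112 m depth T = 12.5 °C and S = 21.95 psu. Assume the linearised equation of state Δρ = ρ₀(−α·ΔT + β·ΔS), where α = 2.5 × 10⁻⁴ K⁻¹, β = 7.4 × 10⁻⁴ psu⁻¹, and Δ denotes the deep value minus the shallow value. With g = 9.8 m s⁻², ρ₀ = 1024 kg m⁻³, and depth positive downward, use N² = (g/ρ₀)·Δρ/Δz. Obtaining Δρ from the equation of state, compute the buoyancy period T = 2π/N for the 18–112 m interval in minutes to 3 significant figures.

4.46 min

ΔT = -11.1 K, ΔS = +3.39 psu (deep − shallow).
Δρ/ρ₀ = −αΔT + βΔS = 2.775 × 10⁻³ + 2.5086 × 10⁻³ = 5.2836 × 10⁻³, so Δρ ≈ 5.410 kg m⁻³.
N² = (g/ρ₀)·Δρ/Δz = g·(Δρ/ρ₀)/Δz = 9.8 × 5.2836 × 10⁻³ / 94 = 5.5084 × 10⁻⁴ s⁻².
N = √(5.5084 × 10⁻⁴) = 0.023470 rad s⁻¹ → T = 2π/N = 267.71 s = 4.4618 min ≈ 4.46 min.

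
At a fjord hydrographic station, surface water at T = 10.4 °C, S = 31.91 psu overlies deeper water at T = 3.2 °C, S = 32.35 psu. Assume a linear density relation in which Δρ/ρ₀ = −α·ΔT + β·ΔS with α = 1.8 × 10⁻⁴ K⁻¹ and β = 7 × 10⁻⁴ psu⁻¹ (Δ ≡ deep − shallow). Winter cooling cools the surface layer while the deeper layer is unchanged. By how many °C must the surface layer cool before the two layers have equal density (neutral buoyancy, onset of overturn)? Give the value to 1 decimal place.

8.9 °C

Neutral buoyancy requires Δρ = 0, i.e. −α(T_deep − T_surf′) + β(S_deep − S_surf) = 0.
T_surf′ = T_deep − (β/α)·ΔS = 3.2 − (7 × 10⁻⁴/1.8 × 10⁻⁴)·(+0.44) = 1.489 °C.
Cooling required: 10.4 − (1.489) = 8.911 °C.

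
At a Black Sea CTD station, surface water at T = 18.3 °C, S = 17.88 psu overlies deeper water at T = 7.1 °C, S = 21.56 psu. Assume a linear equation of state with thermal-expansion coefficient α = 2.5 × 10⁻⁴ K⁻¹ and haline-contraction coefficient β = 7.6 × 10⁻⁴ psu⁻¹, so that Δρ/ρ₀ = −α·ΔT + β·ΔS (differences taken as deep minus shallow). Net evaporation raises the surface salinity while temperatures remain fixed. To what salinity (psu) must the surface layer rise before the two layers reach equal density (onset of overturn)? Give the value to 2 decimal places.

Neutral buoyancy requires −α(T_deep − T_surf) + β(S_deep − S_surf′) = 0.
S_surf′ = S_deep − (α/β)·ΔT = 21.56 − (2.5 × 10⁻⁴/7.6 × 10⁻⁴)·(-11.2) = 25.2442 psu.
Increase required: 25.2442 − 17.88 = 7.3642 psu.

25.24 psu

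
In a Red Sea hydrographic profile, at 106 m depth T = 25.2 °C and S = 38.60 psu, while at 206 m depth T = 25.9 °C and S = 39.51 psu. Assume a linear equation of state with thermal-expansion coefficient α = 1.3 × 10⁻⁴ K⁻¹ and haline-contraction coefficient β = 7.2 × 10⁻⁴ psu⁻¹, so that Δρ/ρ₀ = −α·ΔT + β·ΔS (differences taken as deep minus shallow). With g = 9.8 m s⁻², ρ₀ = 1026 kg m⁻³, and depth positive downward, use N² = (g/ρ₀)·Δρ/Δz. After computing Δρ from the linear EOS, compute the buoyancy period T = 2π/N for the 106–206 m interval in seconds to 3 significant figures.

ΔT = +0.7 K, ΔS = +0.91 psu (deep − shallow).
Δρ/ρ₀ = −αΔT + βΔS = -9.10 × 10⁻⁵ + 6.552 × 10⁻⁴ = 5.642 × 10⁻⁴, so Δρ ≈ 0.5789 kg m⁻³.
N² = (g/ρ₀)·Δρ/Δz = g·(Δρ/ρ₀)/Δz = 9.8 × 5.642 × 10⁻⁴ / 100 = 5.5292 × 10⁻⁵ s⁻².
N = √(5.5292 × 10⁻⁵) = 7.4359 × 10⁻³ rad s⁻¹ → T = 2π/N = 844.98 s ≈ 845 s.

845 s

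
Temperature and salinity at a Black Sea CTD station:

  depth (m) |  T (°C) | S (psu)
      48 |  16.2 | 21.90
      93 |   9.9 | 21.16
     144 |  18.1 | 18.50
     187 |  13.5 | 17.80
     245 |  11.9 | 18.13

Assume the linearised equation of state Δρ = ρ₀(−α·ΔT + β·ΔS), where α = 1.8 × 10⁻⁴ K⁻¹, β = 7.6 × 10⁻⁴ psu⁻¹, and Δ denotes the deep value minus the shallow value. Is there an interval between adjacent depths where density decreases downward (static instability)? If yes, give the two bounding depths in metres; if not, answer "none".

Evaluate Δρ/ρ₀ = −αΔT + βΔS across each adjacent pair:
  48–93 m: −αΔT+βΔS = −(1.8 × 10⁻⁴)(-6.3)+(7.6 × 10⁻⁴)(-0.74) = 5.7 × 10⁻⁴ → stable
  93–144 m: −αΔT+βΔS = −(1.8 × 10⁻⁴)(+8.2)+(7.6 × 10⁻⁴)(-2.66) = -3.5 × 10⁻³ → UNSTABLE
  144–187 m: −αΔT+βΔS = −(1.8 × 10⁻⁴)(-4.6)+(7.6 × 10⁻⁴)(-0.70) = 3.0 × 10⁻⁴ → stable
  187–245 m: −αΔT+βΔS = −(1.8 × 10⁻⁴)(-1.6)+(7.6 × 10⁻⁴)(+0.33) = 5.4 × 10⁻⁴ → stable
The 93–144 m interval has Δρ < 0: lighter water underlies denser water.

93–144 m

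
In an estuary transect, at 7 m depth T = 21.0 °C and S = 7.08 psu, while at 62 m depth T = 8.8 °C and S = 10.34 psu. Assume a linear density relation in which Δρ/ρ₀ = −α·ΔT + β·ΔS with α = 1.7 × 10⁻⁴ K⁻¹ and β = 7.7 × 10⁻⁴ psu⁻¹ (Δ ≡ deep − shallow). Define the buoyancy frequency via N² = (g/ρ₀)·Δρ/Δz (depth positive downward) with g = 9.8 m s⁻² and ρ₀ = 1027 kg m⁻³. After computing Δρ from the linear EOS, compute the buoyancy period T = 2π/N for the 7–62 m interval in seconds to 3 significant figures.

ΔT = -12.2 K, ΔS = +3.26 psu (deep − shallow).
Δρ/ρ₀ = −αΔT + βΔS = 2.074 × 10⁻³ + 2.5102 × 10⁻³ = 4.5842 × 10⁻³, so Δρ ≈ 4.708 kg m⁻³.
N² = (g/ρ₀)·Δρ/Δz = g·(Δρ/ρ₀)/Δz = 9.8 × 4.5842 × 10⁻³ / 55 = 8.1682 × 10⁻⁴ s⁻².
N = √(8.1682 × 10⁻⁴) = 0.028580 rad s⁻¹ → T = 2π/N = 219.85 s ≈ 220 s.

220 s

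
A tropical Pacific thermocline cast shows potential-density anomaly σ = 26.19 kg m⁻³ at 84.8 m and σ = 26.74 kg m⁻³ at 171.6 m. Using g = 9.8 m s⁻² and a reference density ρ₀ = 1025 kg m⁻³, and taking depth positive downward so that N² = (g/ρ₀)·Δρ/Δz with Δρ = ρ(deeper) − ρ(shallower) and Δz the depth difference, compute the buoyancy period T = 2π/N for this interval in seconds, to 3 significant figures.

Δρ = 1026.74 − 1026.19 = 0.55 kg m⁻³ over Δz = 171.6 − 84.8 = 86.8 m.
N² = (9.8/1025) × (0.55/86.8) = 6.0582 × 10⁻⁵ s⁻².
N = √(6.0582 × 10⁻⁵) = 7.7834 × 10⁻³ rad s⁻¹, so T = 2π/N = 807.25 s ≈ 807 s.

807 s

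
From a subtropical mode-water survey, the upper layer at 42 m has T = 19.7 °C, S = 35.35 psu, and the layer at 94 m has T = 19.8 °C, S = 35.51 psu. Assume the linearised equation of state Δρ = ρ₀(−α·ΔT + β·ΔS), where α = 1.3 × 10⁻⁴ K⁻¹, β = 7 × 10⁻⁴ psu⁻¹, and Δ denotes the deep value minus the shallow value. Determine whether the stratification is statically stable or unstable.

ΔT = 19.8 − 19.7 = +0.1 K and ΔS = 35.51 − 35.35 = +0.16 psu (deep − shallow).
−αΔT = -1.30 × 10⁻⁵; βΔS = 1.12 × 10⁻⁴; sum Δρ/ρ₀ = 9.90 × 10⁻⁵.
Δρ/ρ₀ > 0, so Δρ > 0: deeper water is denser → statically stable.

stable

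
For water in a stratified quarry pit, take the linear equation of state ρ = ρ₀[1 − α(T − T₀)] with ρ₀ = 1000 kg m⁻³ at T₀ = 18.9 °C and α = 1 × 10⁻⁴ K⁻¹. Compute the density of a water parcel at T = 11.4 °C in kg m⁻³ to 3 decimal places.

T − T₀ = -7.5 K.
Bracket = 1 − α·(-7.5) = 1 + (7.50 × 10⁻⁴) = 1.0007500.
ρ = 1000 × 1.0007500 = 1000.750 kg m⁻³.

1000.750 kg m⁻³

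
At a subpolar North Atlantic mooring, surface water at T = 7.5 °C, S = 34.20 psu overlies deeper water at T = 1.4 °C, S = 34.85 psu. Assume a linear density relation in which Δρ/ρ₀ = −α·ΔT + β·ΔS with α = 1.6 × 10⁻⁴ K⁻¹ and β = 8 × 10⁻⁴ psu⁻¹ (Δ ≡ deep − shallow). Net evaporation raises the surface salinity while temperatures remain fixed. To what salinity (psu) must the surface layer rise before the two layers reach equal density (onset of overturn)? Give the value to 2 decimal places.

36.07 psu

Neutral buoyancy requires −α(T_deep − T_surf) + β(S_deep − S_surf′) = 0.
S_surf′ = S_deep − (α/β)·ΔT = 34.85 − (1.6 × 10⁻⁴/8 × 10⁻⁴)·(-6.1) = 36.0700 psu.
Increase required: 36.0700 − 34.20 = 1.8700 psu.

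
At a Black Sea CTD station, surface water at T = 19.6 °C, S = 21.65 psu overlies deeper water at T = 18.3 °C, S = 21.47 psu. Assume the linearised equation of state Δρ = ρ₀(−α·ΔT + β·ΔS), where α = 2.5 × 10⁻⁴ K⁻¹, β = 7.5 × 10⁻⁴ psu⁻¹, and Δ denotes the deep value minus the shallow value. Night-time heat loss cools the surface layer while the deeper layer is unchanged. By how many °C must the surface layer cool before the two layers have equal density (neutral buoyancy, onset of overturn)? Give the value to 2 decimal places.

Neutral buoyancy requires Δρ = 0, i.e. −α(T_deep − T_surf′) + β(S_deep − S_surf) = 0.
T_surf′ = T_deep − (β/α)·ΔS = 18.3 − (7.5 × 10⁻⁴/2.5 × 10⁻⁴)·(-0.18) = 18.8400 °C.
Cooling required: 19.6 − (18.8400) = 0.7600 °C.

0.76 °C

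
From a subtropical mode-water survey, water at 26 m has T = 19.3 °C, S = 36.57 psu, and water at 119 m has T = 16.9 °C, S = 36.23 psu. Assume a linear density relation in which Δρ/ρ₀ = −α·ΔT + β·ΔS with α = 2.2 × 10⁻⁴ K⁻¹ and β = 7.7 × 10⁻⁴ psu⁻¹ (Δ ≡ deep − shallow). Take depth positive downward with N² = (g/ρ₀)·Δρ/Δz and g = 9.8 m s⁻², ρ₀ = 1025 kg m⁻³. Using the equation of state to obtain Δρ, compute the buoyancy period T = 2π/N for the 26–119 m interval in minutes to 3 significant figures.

19.8 min

ΔT = -2.4 K, ΔS = -0.34 psu (deep − shallow).
Δρ/ρ₀ = −αΔT + βΔS = 5.28 × 10⁻⁴ − 2.618 × 10⁻⁴ = 2.662 × 10⁻⁴, so Δρ ≈ 0.2729 kg m⁻³.
N² = (g/ρ₀)·Δρ/Δz = g·(Δρ/ρ₀)/Δz = 9.8 × 2.662 × 10⁻⁴ / 93 = 2.8051 × 10⁻⁵ s⁻².
N = √(2.8051 × 10⁻⁵) = 5.2963 × 10⁻³ rad s⁻¹ → T = 2π/N = 1.1863 × 10³ s = 19.772 min ≈ 19.8 min.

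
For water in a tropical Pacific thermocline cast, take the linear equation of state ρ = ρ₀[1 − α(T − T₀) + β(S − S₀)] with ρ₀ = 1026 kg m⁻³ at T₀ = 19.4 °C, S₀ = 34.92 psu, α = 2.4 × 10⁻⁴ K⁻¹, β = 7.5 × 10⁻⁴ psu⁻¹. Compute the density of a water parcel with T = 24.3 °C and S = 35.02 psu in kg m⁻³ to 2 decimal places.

1024.87 kg m⁻³

T − T₀ = +4.9 K, S − S₀ = +0.10 psu.
Bracket = 1 − α·(+4.9) + β·(+0.10) = 1 + (-1.101 × 10⁻³) = 0.9988990.
ρ = 1026 × 0.9988990 = 1024.87 kg m⁻³.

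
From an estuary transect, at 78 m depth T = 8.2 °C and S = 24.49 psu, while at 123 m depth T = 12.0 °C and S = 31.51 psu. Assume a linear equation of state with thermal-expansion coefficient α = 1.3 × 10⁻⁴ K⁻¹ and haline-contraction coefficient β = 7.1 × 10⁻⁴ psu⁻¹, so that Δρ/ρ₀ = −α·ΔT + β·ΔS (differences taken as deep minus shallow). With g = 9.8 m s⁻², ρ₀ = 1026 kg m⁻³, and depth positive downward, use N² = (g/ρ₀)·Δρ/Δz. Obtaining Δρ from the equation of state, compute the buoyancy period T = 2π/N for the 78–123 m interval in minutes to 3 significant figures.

3.35 min

ΔT = +3.8 K, ΔS = +7.02 psu (deep − shallow).
Δρ/ρ₀ = −αΔT + βΔS = -4.94 × 10⁻⁴ + 4.9842 × 10⁻³ = 4.4902 × 10⁻³, so Δρ ≈ 4.607 kg m⁻³.
N² = (g/ρ₀)·Δρ/Δz = g·(Δρ/ρ₀)/Δz = 9.8 × 4.4902 × 10⁻³ / 45 = 9.7787 × 10⁻⁴ s⁻².
N = √(9.7787 × 10⁻⁴) = 0.031271 rad s⁻¹ → T = 2π/N = 200.93 s = 3.3488 min ≈ 3.35 min.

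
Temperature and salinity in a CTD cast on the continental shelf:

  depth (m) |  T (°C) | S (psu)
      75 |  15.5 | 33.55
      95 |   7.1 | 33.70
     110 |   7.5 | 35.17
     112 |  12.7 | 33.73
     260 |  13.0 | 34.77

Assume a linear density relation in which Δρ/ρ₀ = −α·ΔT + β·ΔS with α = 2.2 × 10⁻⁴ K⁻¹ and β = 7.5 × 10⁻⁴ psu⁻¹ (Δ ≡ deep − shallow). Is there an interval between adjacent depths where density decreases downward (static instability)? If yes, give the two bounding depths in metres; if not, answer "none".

110–112 m

Evaluate Δρ/ρ₀ = −αΔT + βΔS across each adjacent pair:
  75–95 m: −αΔT+βΔS = −(2.2 × 10⁻⁴)(-8.4)+(7.5 × 10⁻⁴)(+0.15) = 2.0 × 10⁻³ → stable
  95–110 m: −αΔT+βΔS = −(2.2 × 10⁻⁴)(+0.4)+(7.5 × 10⁻⁴)(+1.47) = 1.0 × 10⁻³ → stable
  110–112 m: −αΔT+βΔS = −(2.2 × 10⁻⁴)(+5.2)+(7.5 × 10⁻⁴)(-1.44) = -2.2 × 10⁻³ → UNSTABLE
  112–260 m: −αΔT+βΔS = −(2.2 × 10⁻⁴)(+0.3)+(7.5 × 10⁻⁴)(+1.04) = 7.1 × 10⁻⁴ → stable
The 110–112 m interval has Δρ < 0: lighter water underlies denser water.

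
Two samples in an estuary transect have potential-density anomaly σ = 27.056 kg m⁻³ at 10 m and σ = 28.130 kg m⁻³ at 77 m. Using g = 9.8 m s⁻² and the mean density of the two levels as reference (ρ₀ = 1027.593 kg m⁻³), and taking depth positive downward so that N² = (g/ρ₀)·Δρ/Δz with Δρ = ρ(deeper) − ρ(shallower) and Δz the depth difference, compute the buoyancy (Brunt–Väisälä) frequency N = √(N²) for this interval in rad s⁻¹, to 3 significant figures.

0.0124 rad s⁻¹

Δρ = 1028.130 − 1027.056 = 1.074 kg m⁻³ over Δz = 77 − 10 = 67 m.
N² = (9.8/1027.593) × (1.074/67) = 1.5287 × 10⁻⁴ s⁻².
N = √(1.5287 × 10⁻⁴) = 0.012364 rad s⁻¹ ≈ 0.0124 rad s⁻¹.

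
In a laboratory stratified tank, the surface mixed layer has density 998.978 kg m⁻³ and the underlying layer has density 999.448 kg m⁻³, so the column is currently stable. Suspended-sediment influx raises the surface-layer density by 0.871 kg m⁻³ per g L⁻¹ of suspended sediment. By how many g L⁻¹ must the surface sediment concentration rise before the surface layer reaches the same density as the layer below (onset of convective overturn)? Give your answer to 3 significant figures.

0.540 g L⁻¹

Density deficit of the surface layer: 999.448 − 998.978 = 0.47 kg m⁻³.
Required change = 0.47 / 0.871 = 0.540 g L⁻¹.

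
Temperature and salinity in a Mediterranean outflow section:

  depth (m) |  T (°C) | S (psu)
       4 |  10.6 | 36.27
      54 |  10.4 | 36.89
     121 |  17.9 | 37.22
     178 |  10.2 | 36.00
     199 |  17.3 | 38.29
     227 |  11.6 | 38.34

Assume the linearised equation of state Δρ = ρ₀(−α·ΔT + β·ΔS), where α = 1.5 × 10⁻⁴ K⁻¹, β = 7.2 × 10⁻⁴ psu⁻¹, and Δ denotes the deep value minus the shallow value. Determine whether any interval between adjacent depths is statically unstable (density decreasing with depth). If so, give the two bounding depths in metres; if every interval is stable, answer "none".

54–121 m

Evaluate Δρ/ρ₀ = −αΔT + βΔS across each adjacent pair:
  4–54 m: −αΔT+βΔS = −(1.5 × 10⁻⁴)(-0.2)+(7.2 × 10⁻⁴)(+0.62) = 4.8 × 10⁻⁴ → stable
  54–121 m: −αΔT+βΔS = −(1.5 × 10⁻⁴)(+7.5)+(7.2 × 10⁻⁴)(+0.33) = -8.9 × 10⁻⁴ → UNSTABLE
  121–178 m: −αΔT+βΔS = −(1.5 × 10⁻⁴)(-7.7)+(7.2 × 10⁻⁴)(-1.22) = 2.8 × 10⁻⁴ → stable
  178–199 m: −αΔT+βΔS = −(1.5 × 10⁻⁴)(+7.1)+(7.2 × 10⁻⁴)(+2.29) = 5.8 × 10⁻⁴ → stable
  199–227 m: −αΔT+βΔS = −(1.5 × 10⁻⁴)(-5.7)+(7.2 × 10⁻⁴)(+0.05) = 8.9 × 10⁻⁴ → stable
The 54–121 m interval has Δρ < 0: lighter water underlies denser water.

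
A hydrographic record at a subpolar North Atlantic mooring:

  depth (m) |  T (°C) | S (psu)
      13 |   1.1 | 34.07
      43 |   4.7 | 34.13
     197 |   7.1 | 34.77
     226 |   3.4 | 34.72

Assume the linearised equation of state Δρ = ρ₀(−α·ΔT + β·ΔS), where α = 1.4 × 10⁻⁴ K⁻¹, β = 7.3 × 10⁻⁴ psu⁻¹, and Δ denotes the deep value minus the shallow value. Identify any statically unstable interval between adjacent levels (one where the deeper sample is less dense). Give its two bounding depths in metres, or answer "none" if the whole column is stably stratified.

13–43 m

Evaluate Δρ/ρ₀ = −αΔT + βΔS across each adjacent pair:
  13–43 m: −αΔT+βΔS = −(1.4 × 10⁻⁴)(+3.6)+(7.3 × 10⁻⁴)(+0.06) = -4.6 × 10⁻⁴ → UNSTABLE
  43–197 m: −αΔT+βΔS = −(1.4 × 10⁻⁴)(+2.4)+(7.3 × 10⁻⁴)(+0.64) = 1.3 × 10⁻⁴ → stable
  197–226 m: −αΔT+βΔS = −(1.4 × 10⁻⁴)(-3.7)+(7.3 × 10⁻⁴)(-0.05) = 4.8 × 10⁻⁴ → stable
The 13–43 m interval has Δρ < 0: lighter water underlies denser water.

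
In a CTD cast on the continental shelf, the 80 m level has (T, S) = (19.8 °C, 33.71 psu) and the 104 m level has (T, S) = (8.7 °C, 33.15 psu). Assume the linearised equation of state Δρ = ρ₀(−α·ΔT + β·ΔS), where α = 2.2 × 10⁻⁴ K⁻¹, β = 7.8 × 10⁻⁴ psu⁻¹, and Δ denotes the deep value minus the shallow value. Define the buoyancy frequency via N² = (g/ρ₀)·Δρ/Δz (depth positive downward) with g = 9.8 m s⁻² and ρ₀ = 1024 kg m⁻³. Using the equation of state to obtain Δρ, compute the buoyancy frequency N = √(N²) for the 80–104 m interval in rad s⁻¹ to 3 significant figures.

ΔT = -11.1 K, ΔS = -0.56 psu (deep − shallow).
Δρ/ρ₀ = −αΔT + βΔS = 2.442 × 10⁻³ − 4.368 × 10⁻⁴ = 2.0052 × 10⁻³, so Δρ ≈ 2.053 kg m⁻³.
N² = (g/ρ₀)·Δρ/Δz = g·(Δρ/ρ₀)/Δz = 9.8 × 2.0052 × 10⁻³ / 24 = 8.1879 × 10⁻⁴ s⁻².
N = √(8.1879 × 10⁻⁴) = 0.028615 rad s⁻¹ ≈ 0.0286 rad s⁻¹.

0.0286 rad s⁻¹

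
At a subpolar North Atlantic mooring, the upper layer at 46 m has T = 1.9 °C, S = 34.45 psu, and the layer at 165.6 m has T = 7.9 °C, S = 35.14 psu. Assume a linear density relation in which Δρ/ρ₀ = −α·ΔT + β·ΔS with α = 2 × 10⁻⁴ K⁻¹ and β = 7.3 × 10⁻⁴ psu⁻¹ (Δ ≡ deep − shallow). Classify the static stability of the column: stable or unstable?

unstable

ΔT = 7.9 − 1.9 = +6.0 K and ΔS = 35.14 − 34.45 = +0.69 psu (deep − shallow).
−αΔT = -1.20 × 10⁻³; βΔS = 5.037 × 10⁻⁴; sum Δρ/ρ₀ = -6.963 × 10⁻⁴.
Δρ/ρ₀ < 0, so Δρ < 0: deeper water is lighter → statically unstable; the column would overturn.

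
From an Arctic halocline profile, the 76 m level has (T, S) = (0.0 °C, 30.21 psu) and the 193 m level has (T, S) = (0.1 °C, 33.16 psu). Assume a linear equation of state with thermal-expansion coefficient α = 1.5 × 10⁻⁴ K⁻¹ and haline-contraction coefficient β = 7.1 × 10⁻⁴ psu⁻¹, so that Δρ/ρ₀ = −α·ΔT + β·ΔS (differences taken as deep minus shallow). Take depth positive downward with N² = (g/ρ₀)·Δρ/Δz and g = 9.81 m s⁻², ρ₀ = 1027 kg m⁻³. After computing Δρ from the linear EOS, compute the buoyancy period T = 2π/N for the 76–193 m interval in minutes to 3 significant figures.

7.93 min

ΔT = +0.1 K, ΔS = +2.95 psu (deep − shallow).
Δρ/ρ₀ = −αΔT + βΔS = -1.50 × 10⁻⁵ + 2.0945 × 10⁻³ = 2.0795 × 10⁻³, so Δρ ≈ 2.136 kg m⁻³.
N² = (g/ρ₀)·Δρ/Δz = g·(Δρ/ρ₀)/Δz = 9.81 × 2.0795 × 10⁻³ / 117 = 1.7436 × 10⁻⁴ s⁻².
N = √(1.7436 × 10⁻⁴) = 0.013205 rad s⁻¹ → T = 2π/N = 475.82 s = 7.9303 min ≈ 7.93 min.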